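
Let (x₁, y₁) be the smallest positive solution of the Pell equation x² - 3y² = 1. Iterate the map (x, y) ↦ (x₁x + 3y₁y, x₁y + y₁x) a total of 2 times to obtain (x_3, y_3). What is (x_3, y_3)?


Step 1: Find the fundamental solution (x₁, y₁) of x² - 3y² = 1.
  Expand √3 as a continued fraction. a₀ = ⌊√3⌋ = 1; iterate m_{k+1} = d_k·a_k − m_k, d_{k+1} = (3 − m_{k+1}²)/d_k, a_{k+1} = ⌊(a₀ + m_{k+1})/d_{k+1}⌋ (starting m₀ = 0, d₀ = 1), with convergents p_k = a_k·p_{k-1} + p_{k-2}, q_k = a_k·q_{k-1} + q_{k-2} (p₋₁ = 1, q₋₁ = 0):
  k = 0: a₀ = 1; p₀/q₀ = 1/1; p₀² − 3·q₀² = 1 − 3 = -2.
  k = 1: m = 1, d = 2, a = ⌊(1 + 1)/2⌋ = 1; p/q = (1·1 + 1)/(1·1 + 0) = 2/1; p² − 3·q² = 4 − 3 = 1.
  The first convergent with p² − 3·q² = 1 gives the fundamental solution (x₁, y₁) = (2, 1).
Step 2: Apply the recurrence (x_{n+1}, y_{n+1}) = (x₁x_n + 3y₁y_n, x₁y_n + y₁x_n) repeatedly.
  From (x_1, y_1) = (2, 1): x_2 = 2·2 + 3·1·1 = 7; y_2 = 2·1 + 1·2 = 4.
  From (x_2, y_2) = (7, 4): x_3 = 2·7 + 3·1·4 = 26; y_3 = 2·4 + 1·7 = 15.
Step 3: Verify x_3² - 3·y_3² = 676 - 675 = 1 (should be 1). ✓

(x_1, y_1) = (2, 1); (x_3, y_3) = (26, 15).


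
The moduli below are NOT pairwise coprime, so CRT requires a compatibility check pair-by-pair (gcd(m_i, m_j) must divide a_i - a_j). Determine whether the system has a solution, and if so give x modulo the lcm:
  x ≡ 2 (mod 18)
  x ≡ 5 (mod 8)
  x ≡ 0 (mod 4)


Moduli 18, 8, 4 are not pairwise coprime, so CRT works modulo lcm(m_i) when all pairwise compatibility conditions hold.
Pairwise compatibility: gcd(m_i, m_j) must divide a_i - a_j for every pair.
Merge one congruence at a time:
  Start: x ≡ 2 (mod 18).
  Combine with x ≡ 5 (mod 8): gcd(18, 8) = 2, and 5 - 2 = 3 is NOT divisible by 2.
    ⇒ system is inconsistent (no integer solution).

No solution (the system is inconsistent).


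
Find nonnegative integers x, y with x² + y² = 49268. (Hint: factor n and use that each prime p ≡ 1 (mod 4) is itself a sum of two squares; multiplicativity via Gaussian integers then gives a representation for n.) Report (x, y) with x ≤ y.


Step 1: Factor n = 49268 = 2^2 · 109 · 113.
Step 2: Check the mod-4 condition on each prime factor: 2 = 2 (special); 109 ≡ 1 (mod 4), exponent 1; 113 ≡ 1 (mod 4), exponent 1.
All primes ≡ 3 (mod 4) appear to even exponent (or don't appear), so by the two-squares theorem n IS expressible as a sum of two squares.
Step 3: Build a representation. Group n = k² · m with k = 2 and m = 109 · 113 = 12317 (a product of primes ≡ 1 (mod 4)); a representation of m scales to one of n via (k·x)² + (k·y)² = k²(x² + y²). Each prime p ≡ 1 (mod 4) is itself a sum of two squares; find a² by testing p − a² for a perfect square:
  109: 109 − 1² = 108, 109 − 2² = 105, 109 − 3² = 100 = 10² ⇒ 109 = 3² + 10².
  113: 113 − 1² = 112, 113 − 2² = 109, 113 − 3² = 104, 113 − 4² = 97, 113 − 5² = 88, 113 − 6² = 77, 113 − 7² = 64 = 8² ⇒ 113 = 7² + 8².
  Combine using the Brahmagupta–Fibonacci identity (a² + b²)(c² + d²) = (ac − bd)² + (ad + bc)² = (ac + bd)² + (ad − bc)²:
  109 · 113 = 12317: from (3² + 10²)(7² + 8²), take (3·7 − 10·8, 3·8 + 10·7) = (21 − 80, 24 + 70) = (-59, 94); dropping signs (only squares matter) gives (59, 94); check 59² + 94² = 3481 + 8836 = 12317 ✓.
  Scale by k = 2: (2·59, 2·94) = (118, 188).
Step 4: Order so x ≤ y and verify: 118² + 188² = 13924 + 35344 = 49268 = n. ✓

n = 49268 = 118² + 188² (one valid representation with x ≤ y).


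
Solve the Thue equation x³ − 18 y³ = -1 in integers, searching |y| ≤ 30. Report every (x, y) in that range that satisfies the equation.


The equation is x³ - 18y³ = -1. For fixed y, x³ = 18·y³ − 1, so a solution requires the RHS to be a perfect cube.
Strategy: iterate y from -30 to 30, compute RHS = 18·y³ − 1, and check whether it is a (positive or negative) perfect cube.
Check small values of y:
  y = 0: RHS = -1 = (-1)³ ⇒ x = -1 works.
  y = 1: RHS = 17 is not a perfect cube.
  y = -1: RHS = -19 is not a perfect cube.
  y = 2: RHS = 143 is not a perfect cube.
  y = -2: RHS = -145 is not a perfect cube.
  y = 3: RHS = 485 is not a perfect cube.
  y = -3: RHS = -487 is not a perfect cube.
Continuing the search up to |y| = 30 finds no further solutions beyond those listed.
Collected solutions: (-1, 0).

Solutions (with |y| ≤ 30): (-1, 0).


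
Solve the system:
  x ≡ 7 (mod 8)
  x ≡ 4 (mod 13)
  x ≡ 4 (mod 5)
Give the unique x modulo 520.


Moduli 8, 13, 5 are pairwise coprime; by CRT there is a unique solution modulo M = 8 · 13 · 5 = 520.
Solve pairwise, accumulating the modulus:
  Start with x ≡ 7 (mod 8).
  Combine with x ≡ 4 (mod 13): since gcd(8, 13) = 1, we get a unique residue mod 104.
    Write x = 7 + 8·t and substitute into x ≡ 4 (mod 13): 8·t ≡ 4 − 7 = -3 (mod 13).
    Reduce coefficients mod 13: 8·t ≡ 10 (mod 13).
    The inverse of 8 mod 13 is 5 (since 8·5 = 40 = 3·13 + 1), so t ≡ 5·10 = 50 ≡ 11 (mod 13).
    Then x = 7 + 8·11 = 95, valid modulo lcm(8, 13) = 104: x ≡ 95 (mod 104).
  Combine with x ≡ 4 (mod 5): since gcd(104, 5) = 1, we get a unique residue mod 520.
    Write x = 95 + 104·t and substitute into x ≡ 4 (mod 5): 104·t ≡ 4 − 95 = -91 (mod 5).
    Reduce coefficients mod 5: 4·t ≡ 4 (mod 5).
    The inverse of 4 mod 5 is 4 (since 4·4 = 16 = 3·5 + 1), so t ≡ 4·4 = 16 ≡ 1 (mod 5).
    Then x = 95 + 104·1 = 199, valid modulo lcm(104, 5) = 520: x ≡ 199 (mod 520).
Verify: 199 mod 8 = 7 ✓, 199 mod 13 = 4 ✓, 199 mod 5 = 4 ✓.

x ≡ 199 (mod 520).


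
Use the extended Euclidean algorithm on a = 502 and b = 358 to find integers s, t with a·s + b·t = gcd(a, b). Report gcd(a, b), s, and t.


Euclidean algorithm on (502, 358) — divide until remainder is 0:
  502 = 1 · 358 + 144
  358 = 2 · 144 + 70
  144 = 2 · 70 + 4
  70 = 17 · 4 + 2
  4 = 2 · 2 + 0
gcd(502, 358) = 2.
Track Bezout coefficients alongside the remainders: start with r₀ = 502 = a·1 + b·0 (s = 1, t = 0) and r₁ = 358 = a·0 + b·1 (s = 0, t = 1); each new remainder r_{k+1} = r_{k-1} − q_k·r_k inherits s_{k+1} = s_{k-1} − q_k·s_k, t_{k+1} = t_{k-1} − q_k·t_k, so r_k = a·s_k + b·t_k at every step:
  q = 1: r = 144, s = 1 − 1·0 = 1, t = 0 − 1·1 = -1  (check: 502·1 + 358·(-1) = 144)
  q = 2: r = 70, s = 0 − 2·1 = -2, t = 1 − 2·(-1) = 3  (check: 502·(-2) + 358·3 = 70)
  q = 2: r = 4, s = 1 − 2·(-2) = 5, t = -1 − 2·3 = -7  (check: 502·5 + 358·(-7) = 4)
  q = 17: r = 2, s = -2 − 17·5 = -87, t = 3 − 17·(-7) = 122  (check: 502·(-87) + 358·122 = 2)
The row with r = 2 (the gcd) gives the Bezout coefficients s = -87, t = 122.
Result: 502 · (-87) + 358 · (122) = 2.

gcd(502, 358) = 2; s = -87, t = 122 (check: 502·(-87) + 358·122 = 2).


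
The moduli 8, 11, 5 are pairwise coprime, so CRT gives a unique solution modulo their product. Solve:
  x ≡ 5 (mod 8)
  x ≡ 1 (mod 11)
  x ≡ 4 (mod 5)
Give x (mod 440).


Moduli 8, 11, 5 are pairwise coprime; by CRT there is a unique solution modulo M = 8 · 11 · 5 = 440.
Solve pairwise, accumulating the modulus:
  Start with x ≡ 5 (mod 8).
  Combine with x ≡ 1 (mod 11): since gcd(8, 11) = 1, we get a unique residue mod 88.
    Write x = 5 + 8·t and substitute into x ≡ 1 (mod 11): 8·t ≡ 1 − 5 = -4 (mod 11).
    Reduce coefficients mod 11: 8·t ≡ 7 (mod 11).
    The inverse of 8 mod 11 is 7 (since 8·7 = 56 = 5·11 + 1), so t ≡ 7·7 = 49 ≡ 5 (mod 11).
    Then x = 5 + 8·5 = 45, valid modulo lcm(8, 11) = 88: x ≡ 45 (mod 88).
  Combine with x ≡ 4 (mod 5): since gcd(88, 5) = 1, we get a unique residue mod 440.
    Write x = 45 + 88·t and substitute into x ≡ 4 (mod 5): 88·t ≡ 4 − 45 = -41 (mod 5).
    Reduce coefficients mod 5: 3·t ≡ 4 (mod 5).
    The inverse of 3 mod 5 is 2 (since 3·2 = 6 = 1·5 + 1), so t ≡ 2·4 = 8 ≡ 3 (mod 5).
    Then x = 45 + 88·3 = 309, valid modulo lcm(88, 5) = 440: x ≡ 309 (mod 440).
Verify: 309 mod 8 = 5 ✓, 309 mod 11 = 1 ✓, 309 mod 5 = 4 ✓.

x ≡ 309 (mod 440).


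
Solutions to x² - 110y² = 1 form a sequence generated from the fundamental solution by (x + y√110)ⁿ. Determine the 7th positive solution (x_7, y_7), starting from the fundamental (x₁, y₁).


Step 1: Find the fundamental solution (x₁, y₁) of x² - 110y² = 1.
  Expand √110 as a continued fraction. a₀ = ⌊√110⌋ = 10; iterate m_{k+1} = d_k·a_k − m_k, d_{k+1} = (110 − m_{k+1}²)/d_k, a_{k+1} = ⌊(a₀ + m_{k+1})/d_{k+1}⌋ (starting m₀ = 0, d₀ = 1), with convergents p_k = a_k·p_{k-1} + p_{k-2}, q_k = a_k·q_{k-1} + q_{k-2} (p₋₁ = 1, q₋₁ = 0):
  k = 0: a₀ = 10; p₀/q₀ = 10/1; p₀² − 110·q₀² = 100 − 110 = -10.
  k = 1: m = 10, d = 10, a = ⌊(10 + 10)/10⌋ = 2; p/q = (2·10 + 1)/(2·1 + 0) = 21/2; p² − 110·q² = 441 − 440 = 1.
  The first convergent with p² − 110·q² = 1 gives the fundamental solution (x₁, y₁) = (21, 2).
Step 2: Apply the recurrence (x_{n+1}, y_{n+1}) = (x₁x_n + 110y₁y_n, x₁y_n + y₁x_n) repeatedly.
  From (x_1, y_1) = (21, 2): x_2 = 21·21 + 110·2·2 = 881; y_2 = 21·2 + 2·21 = 84.
  From (x_2, y_2) = (881, 84): x_3 = 21·881 + 110·2·84 = 36981; y_3 = 21·84 + 2·881 = 3526.
  From (x_3, y_3) = (36981, 3526): x_4 = 21·36981 + 110·2·3526 = 1552321; y_4 = 21·3526 + 2·36981 = 148008.
  From (x_4, y_4) = (1552321, 148008): x_5 = 21·1552321 + 110·2·148008 = 65160501; y_5 = 21·148008 + 2·1552321 = 6212810.
  From (x_5, y_5) = (65160501, 6212810): x_6 = 21·65160501 + 110·2·6212810 = 2735188721; y_6 = 21·6212810 + 2·65160501 = 260790012.
  From (x_6, y_6) = (2735188721, 260790012): x_7 = 21·2735188721 + 110·2·260790012 = 114812765781; y_7 = 21·260790012 + 2·2735188721 = 10946967694.
Step 3: Verify x_7² - 110·y_7² = 13181971186282764539961 - 13181971186282764539960 = 1 (should be 1). ✓

(x_1, y_1) = (21, 2); (x_7, y_7) = (114812765781, 10946967694).


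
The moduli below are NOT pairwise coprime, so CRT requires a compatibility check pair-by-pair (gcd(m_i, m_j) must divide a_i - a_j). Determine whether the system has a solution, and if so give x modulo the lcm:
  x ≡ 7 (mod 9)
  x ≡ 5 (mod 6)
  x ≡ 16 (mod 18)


Moduli 9, 6, 18 are not pairwise coprime, so CRT works modulo lcm(m_i) when all pairwise compatibility conditions hold.
Pairwise compatibility: gcd(m_i, m_j) must divide a_i - a_j for every pair.
Merge one congruence at a time:
  Start: x ≡ 7 (mod 9).
  Combine with x ≡ 5 (mod 6): gcd(9, 6) = 3, and 5 - 7 = -2 is NOT divisible by 3.
    ⇒ system is inconsistent (no integer solution).

No solution (the system is inconsistent).


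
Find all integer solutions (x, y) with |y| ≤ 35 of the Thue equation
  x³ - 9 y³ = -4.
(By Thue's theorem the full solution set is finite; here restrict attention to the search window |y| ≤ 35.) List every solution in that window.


The equation is x³ - 9y³ = -4. For fixed y, x³ = 9·y³ − 4, so a solution requires the RHS to be a perfect cube.
Strategy: iterate y from -35 to 35, compute RHS = 9·y³ − 4, and check whether it is a (positive or negative) perfect cube.
Check small values of y:
  y = 0: RHS = -4 is not a perfect cube.
  y = 1: RHS = 5 is not a perfect cube.
  y = -1: RHS = -13 is not a perfect cube.
  y = 2: RHS = 68 is not a perfect cube.
  y = -2: RHS = -76 is not a perfect cube.
  y = 3: RHS = 239 is not a perfect cube.
  y = -3: RHS = -247 is not a perfect cube.
Continuing the search up to |y| = 35 finds no solutions either.
No (x, y) in the scanned range satisfies the equation.

No integer solutions with |y| ≤ 35.


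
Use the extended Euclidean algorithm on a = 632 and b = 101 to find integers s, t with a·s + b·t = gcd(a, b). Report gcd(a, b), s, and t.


Euclidean algorithm on (632, 101) — divide until remainder is 0:
  632 = 6 · 101 + 26
  101 = 3 · 26 + 23
  26 = 1 · 23 + 3
  23 = 7 · 3 + 2
  3 = 1 · 2 + 1
  2 = 2 · 1 + 0
gcd(632, 101) = 1.
Track Bezout coefficients alongside the remainders: start with r₀ = 632 = a·1 + b·0 (s = 1, t = 0) and r₁ = 101 = a·0 + b·1 (s = 0, t = 1); each new remainder r_{k+1} = r_{k-1} − q_k·r_k inherits s_{k+1} = s_{k-1} − q_k·s_k, t_{k+1} = t_{k-1} − q_k·t_k, so r_k = a·s_k + b·t_k at every step:
  q = 6: r = 26, s = 1 − 6·0 = 1, t = 0 − 6·1 = -6  (check: 632·1 + 101·(-6) = 26)
  q = 3: r = 23, s = 0 − 3·1 = -3, t = 1 − 3·(-6) = 19  (check: 632·(-3) + 101·19 = 23)
  q = 1: r = 3, s = 1 − 1·(-3) = 4, t = -6 − 1·19 = -25  (check: 632·4 + 101·(-25) = 3)
  q = 7: r = 2, s = -3 − 7·4 = -31, t = 19 − 7·(-25) = 194  (check: 632·(-31) + 101·194 = 2)
  q = 1: r = 1, s = 4 − 1·(-31) = 35, t = -25 − 1·194 = -219  (check: 632·35 + 101·(-219) = 1)
The row with r = 1 (the gcd) gives the Bezout coefficients s = 35, t = -219.
Result: 632 · (35) + 101 · (-219) = 1.

gcd(632, 101) = 1; s = 35, t = -219 (check: 632·35 + 101·(-219) = 1).


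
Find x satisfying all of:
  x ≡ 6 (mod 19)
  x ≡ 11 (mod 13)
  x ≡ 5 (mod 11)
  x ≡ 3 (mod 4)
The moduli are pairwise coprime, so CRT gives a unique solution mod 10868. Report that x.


Product of moduli M = 19 · 13 · 11 · 4 = 10868.
Merge one congruence at a time:
  Start: x ≡ 6 (mod 19).
  Combine with x ≡ 11 (mod 13); new modulus lcm = 247.
    Write x = 6 + 19·t and substitute into x ≡ 11 (mod 13): 19·t ≡ 11 − 6 = 5 (mod 13).
    Reduce coefficients mod 13: 6·t ≡ 5 (mod 13).
    The inverse of 6 mod 13 is 11 (since 6·11 = 66 = 5·13 + 1), so t ≡ 11·5 = 55 ≡ 3 (mod 13).
    Then x = 6 + 19·3 = 63, valid modulo lcm(19, 13) = 247: x ≡ 63 (mod 247).
  Combine with x ≡ 5 (mod 11); new modulus lcm = 2717.
    Write x = 63 + 247·t and substitute into x ≡ 5 (mod 11): 247·t ≡ 5 − 63 = -58 (mod 11).
    Reduce coefficients mod 11: 5·t ≡ 8 (mod 11).
    The inverse of 5 mod 11 is 9 (since 5·9 = 45 = 4·11 + 1), so t ≡ 9·8 = 72 ≡ 6 (mod 11).
    Then x = 63 + 247·6 = 1545, valid modulo lcm(247, 11) = 2717: x ≡ 1545 (mod 2717).
  Combine with x ≡ 3 (mod 4); new modulus lcm = 10868.
    Write x = 1545 + 2717·t and substitute into x ≡ 3 (mod 4): 2717·t ≡ 3 − 1545 = -1542 (mod 4).
    Reduce coefficients mod 4: 1·t ≡ 2 (mod 4).
    So t ≡ 2 (mod 4).
    Then x = 1545 + 2717·2 = 6979, valid modulo lcm(2717, 4) = 10868: x ≡ 6979 (mod 10868).
Verify against each original: 6979 mod 19 = 6, 6979 mod 13 = 11, 6979 mod 11 = 5, 6979 mod 4 = 3.

x ≡ 6979 (mod 10868).


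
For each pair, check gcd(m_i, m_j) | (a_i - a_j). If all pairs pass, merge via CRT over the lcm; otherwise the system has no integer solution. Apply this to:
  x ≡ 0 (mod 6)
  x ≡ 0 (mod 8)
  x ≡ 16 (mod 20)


Moduli 6, 8, 20 are not pairwise coprime, so CRT works modulo lcm(m_i) when all pairwise compatibility conditions hold.
Pairwise compatibility: gcd(m_i, m_j) must divide a_i - a_j for every pair.
Merge one congruence at a time:
  Start: x ≡ 0 (mod 6).
  Combine with x ≡ 0 (mod 8): gcd(6, 8) = 2; 0 - 0 = 0, which IS divisible by 2, so compatible.
    Write x = 0 + 6·t and substitute into x ≡ 0 (mod 8): 6·t ≡ 0 − 0 = 0 (mod 8).
    Divide the congruence (and modulus) by g = 2: 3·t ≡ 0 (mod 4).
    The inverse of 3 mod 4 is 3 (since 3·3 = 9 = 2·4 + 1), so t ≡ 3·0 = 0 ≡ 0 (mod 4).
    Then x = 0 + 6·0 = 0, valid modulo lcm(6, 8) = 24: x ≡ 0 (mod 24).
  Combine with x ≡ 16 (mod 20): gcd(24, 20) = 4; 16 - 0 = 16, which IS divisible by 4, so compatible.
    Write x = 0 + 24·t and substitute into x ≡ 16 (mod 20): 24·t ≡ 16 − 0 = 16 (mod 20).
    Divide the congruence (and modulus) by g = 4: 6·t ≡ 4 (mod 5).
    Reduce coefficients mod 5: 1·t ≡ 4 (mod 5).
    So t ≡ 4 (mod 5).
    Then x = 0 + 24·4 = 96, valid modulo lcm(24, 20) = 120: x ≡ 96 (mod 120).
Verify: 96 mod 6 = 0, 96 mod 8 = 0, 96 mod 20 = 16.

x ≡ 96 (mod 120).


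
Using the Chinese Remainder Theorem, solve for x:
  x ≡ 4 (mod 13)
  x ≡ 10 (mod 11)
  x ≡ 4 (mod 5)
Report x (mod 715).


Moduli 13, 11, 5 are pairwise coprime; by CRT there is a unique solution modulo M = 13 · 11 · 5 = 715.
Solve pairwise, accumulating the modulus:
  Start with x ≡ 4 (mod 13).
  Combine with x ≡ 10 (mod 11): since gcd(13, 11) = 1, we get a unique residue mod 143.
    Write x = 4 + 13·t and substitute into x ≡ 10 (mod 11): 13·t ≡ 10 − 4 = 6 (mod 11).
    Reduce coefficients mod 11: 2·t ≡ 6 (mod 11).
    The inverse of 2 mod 11 is 6 (since 2·6 = 12 = 1·11 + 1), so t ≡ 6·6 = 36 ≡ 3 (mod 11).
    Then x = 4 + 13·3 = 43, valid modulo lcm(13, 11) = 143: x ≡ 43 (mod 143).
  Combine with x ≡ 4 (mod 5): since gcd(143, 5) = 1, we get a unique residue mod 715.
    Write x = 43 + 143·t and substitute into x ≡ 4 (mod 5): 143·t ≡ 4 − 43 = -39 (mod 5).
    Reduce coefficients mod 5: 3·t ≡ 1 (mod 5).
    The inverse of 3 mod 5 is 2 (since 3·2 = 6 = 1·5 + 1), so t ≡ 2·1 = 2 ≡ 2 (mod 5).
    Then x = 43 + 143·2 = 329, valid modulo lcm(143, 5) = 715: x ≡ 329 (mod 715).
Verify: 329 mod 13 = 4 ✓, 329 mod 11 = 10 ✓, 329 mod 5 = 4 ✓.

x ≡ 329 (mod 715).


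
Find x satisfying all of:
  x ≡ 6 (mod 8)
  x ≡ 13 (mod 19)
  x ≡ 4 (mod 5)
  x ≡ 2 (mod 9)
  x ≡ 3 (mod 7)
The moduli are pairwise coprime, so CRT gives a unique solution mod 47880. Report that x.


Product of moduli M = 8 · 19 · 5 · 9 · 7 = 47880.
Merge one congruence at a time:
  Start: x ≡ 6 (mod 8).
  Combine with x ≡ 13 (mod 19); new modulus lcm = 152.
    Write x = 6 + 8·t and substitute into x ≡ 13 (mod 19): 8·t ≡ 13 − 6 = 7 (mod 19).
    The inverse of 8 mod 19 is 12 (since 8·12 = 96 = 5·19 + 1), so t ≡ 12·7 = 84 ≡ 8 (mod 19).
    Then x = 6 + 8·8 = 70, valid modulo lcm(8, 19) = 152: x ≡ 70 (mod 152).
  Combine with x ≡ 4 (mod 5); new modulus lcm = 760.
    Write x = 70 + 152·t and substitute into x ≡ 4 (mod 5): 152·t ≡ 4 − 70 = -66 (mod 5).
    Reduce coefficients mod 5: 2·t ≡ 4 (mod 5).
    The inverse of 2 mod 5 is 3 (since 2·3 = 6 = 1·5 + 1), so t ≡ 3·4 = 12 ≡ 2 (mod 5).
    Then x = 70 + 152·2 = 374, valid modulo lcm(152, 5) = 760: x ≡ 374 (mod 760).
  Combine with x ≡ 2 (mod 9); new modulus lcm = 6840.
    Write x = 374 + 760·t and substitute into x ≡ 2 (mod 9): 760·t ≡ 2 − 374 = -372 (mod 9).
    Reduce coefficients mod 9: 4·t ≡ 6 (mod 9).
    The inverse of 4 mod 9 is 7 (since 4·7 = 28 = 3·9 + 1), so t ≡ 7·6 = 42 ≡ 6 (mod 9).
    Then x = 374 + 760·6 = 4934, valid modulo lcm(760, 9) = 6840: x ≡ 4934 (mod 6840).
  Combine with x ≡ 3 (mod 7); new modulus lcm = 47880.
    Write x = 4934 + 6840·t and substitute into x ≡ 3 (mod 7): 6840·t ≡ 3 − 4934 = -4931 (mod 7).
    Reduce coefficients mod 7: 1·t ≡ 4 (mod 7).
    So t ≡ 4 (mod 7).
    Then x = 4934 + 6840·4 = 32294, valid modulo lcm(6840, 7) = 47880: x ≡ 32294 (mod 47880).
Verify against each original: 32294 mod 8 = 6, 32294 mod 19 = 13, 32294 mod 5 = 4, 32294 mod 9 = 2, 32294 mod 7 = 3.

x ≡ 32294 (mod 47880).


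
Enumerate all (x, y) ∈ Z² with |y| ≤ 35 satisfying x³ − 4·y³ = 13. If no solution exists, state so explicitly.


The equation is x³ - 4y³ = 13. For fixed y, x³ = 4·y³ + 13, so a solution requires the RHS to be a perfect cube.
Strategy: iterate y from -35 to 35, compute RHS = 4·y³ + 13, and check whether it is a (positive or negative) perfect cube.
Check small values of y:
  y = 0: RHS = 13 is not a perfect cube.
  y = 1: RHS = 17 is not a perfect cube.
  y = -1: RHS = 9 is not a perfect cube.
  y = 2: RHS = 45 is not a perfect cube.
  y = -2: RHS = -19 is not a perfect cube.
  y = 3: RHS = 121 is not a perfect cube.
  y = -3: RHS = -95 is not a perfect cube.
Continuing the search up to |y| = 35 finds no solutions either.
No (x, y) in the scanned range satisfies the equation.

No integer solutions with |y| ≤ 35.


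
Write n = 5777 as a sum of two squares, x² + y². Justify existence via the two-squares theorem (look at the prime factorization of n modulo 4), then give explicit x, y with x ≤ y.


Step 1: Factor n = 5777 = 53 · 109.
Step 2: Check the mod-4 condition on each prime factor: 53 ≡ 1 (mod 4), exponent 1; 109 ≡ 1 (mod 4), exponent 1.
All primes ≡ 3 (mod 4) appear to even exponent (or don't appear), so by the two-squares theorem n IS expressible as a sum of two squares.
Step 3: Build a representation. Here n = 53 · 109 is a product of primes ≡ 1 (mod 4). Each prime p ≡ 1 (mod 4) is itself a sum of two squares; find a² by testing p − a² for a perfect square:
  53: 53 − 1² = 52, 53 − 2² = 49 = 7² ⇒ 53 = 2² + 7².
  109: 109 − 1² = 108, 109 − 2² = 105, 109 − 3² = 100 = 10² ⇒ 109 = 3² + 10².
  Combine using the Brahmagupta–Fibonacci identity (a² + b²)(c² + d²) = (ac − bd)² + (ad + bc)² = (ac + bd)² + (ad − bc)²:
  53 · 109 = 5777: from (2² + 7²)(3² + 10²), take (2·3 − 7·10, 2·10 + 7·3) = (6 − 70, 20 + 21) = (-64, 41); dropping signs (only squares matter) gives (64, 41); check 64² + 41² = 4096 + 1681 = 5777 ✓.
Step 4: Order so x ≤ y and verify: 41² + 64² = 1681 + 4096 = 5777 = n. ✓

n = 5777 = 41² + 64² (one valid representation with x ≤ y).


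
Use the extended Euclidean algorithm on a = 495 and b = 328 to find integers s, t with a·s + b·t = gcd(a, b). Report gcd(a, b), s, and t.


Euclidean algorithm on (495, 328) — divide until remainder is 0:
  495 = 1 · 328 + 167
  328 = 1 · 167 + 161
  167 = 1 · 161 + 6
  161 = 26 · 6 + 5
  6 = 1 · 5 + 1
  5 = 5 · 1 + 0
gcd(495, 328) = 1.
Track Bezout coefficients alongside the remainders: start with r₀ = 495 = a·1 + b·0 (s = 1, t = 0) and r₁ = 328 = a·0 + b·1 (s = 0, t = 1); each new remainder r_{k+1} = r_{k-1} − q_k·r_k inherits s_{k+1} = s_{k-1} − q_k·s_k, t_{k+1} = t_{k-1} − q_k·t_k, so r_k = a·s_k + b·t_k at every step:
  q = 1: r = 167, s = 1 − 1·0 = 1, t = 0 − 1·1 = -1  (check: 495·1 + 328·(-1) = 167)
  q = 1: r = 161, s = 0 − 1·1 = -1, t = 1 − 1·(-1) = 2  (check: 495·(-1) + 328·2 = 161)
  q = 1: r = 6, s = 1 − 1·(-1) = 2, t = -1 − 1·2 = -3  (check: 495·2 + 328·(-3) = 6)
  q = 26: r = 5, s = -1 − 26·2 = -53, t = 2 − 26·(-3) = 80  (check: 495·(-53) + 328·80 = 5)
  q = 1: r = 1, s = 2 − 1·(-53) = 55, t = -3 − 1·80 = -83  (check: 495·55 + 328·(-83) = 1)
The row with r = 1 (the gcd) gives the Bezout coefficients s = 55, t = -83.
Result: 495 · (55) + 328 · (-83) = 1.

gcd(495, 328) = 1; s = 55, t = -83 (check: 495·55 + 328·(-83) = 1).


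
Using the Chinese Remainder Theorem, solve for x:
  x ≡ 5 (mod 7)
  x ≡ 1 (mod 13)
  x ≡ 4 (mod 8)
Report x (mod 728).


Moduli 7, 13, 8 are pairwise coprime; by CRT there is a unique solution modulo M = 7 · 13 · 8 = 728.
Solve pairwise, accumulating the modulus:
  Start with x ≡ 5 (mod 7).
  Combine with x ≡ 1 (mod 13): since gcd(7, 13) = 1, we get a unique residue mod 91.
    Write x = 5 + 7·t and substitute into x ≡ 1 (mod 13): 7·t ≡ 1 − 5 = -4 (mod 13).
    Reduce coefficients mod 13: 7·t ≡ 9 (mod 13).
    The inverse of 7 mod 13 is 2 (since 7·2 = 14 = 1·13 + 1), so t ≡ 2·9 = 18 ≡ 5 (mod 13).
    Then x = 5 + 7·5 = 40, valid modulo lcm(7, 13) = 91: x ≡ 40 (mod 91).
  Combine with x ≡ 4 (mod 8): since gcd(91, 8) = 1, we get a unique residue mod 728.
    Write x = 40 + 91·t and substitute into x ≡ 4 (mod 8): 91·t ≡ 4 − 40 = -36 (mod 8).
    Reduce coefficients mod 8: 3·t ≡ 4 (mod 8).
    The inverse of 3 mod 8 is 3 (since 3·3 = 9 = 1·8 + 1), so t ≡ 3·4 = 12 ≡ 4 (mod 8).
    Then x = 40 + 91·4 = 404, valid modulo lcm(91, 8) = 728: x ≡ 404 (mod 728).
Verify: 404 mod 7 = 5 ✓, 404 mod 13 = 1 ✓, 404 mod 8 = 4 ✓.

x ≡ 404 (mod 728).


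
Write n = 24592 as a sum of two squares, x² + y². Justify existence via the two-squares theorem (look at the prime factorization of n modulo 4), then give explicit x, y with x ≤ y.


Step 1: Factor n = 24592 = 2^4 · 29 · 53.
Step 2: Check the mod-4 condition on each prime factor: 2 = 2 (special); 29 ≡ 1 (mod 4), exponent 1; 53 ≡ 1 (mod 4), exponent 1.
All primes ≡ 3 (mod 4) appear to even exponent (or don't appear), so by the two-squares theorem n IS expressible as a sum of two squares.
Step 3: Build a representation. Group n = k² · m with k = 4 and m = 29 · 53 = 1537 (a product of primes ≡ 1 (mod 4)); a representation of m scales to one of n via (k·x)² + (k·y)² = k²(x² + y²). Each prime p ≡ 1 (mod 4) is itself a sum of two squares; find a² by testing p − a² for a perfect square:
  29: 29 − 1² = 28, 29 − 2² = 25 = 5² ⇒ 29 = 2² + 5².
  53: 53 − 1² = 52, 53 − 2² = 49 = 7² ⇒ 53 = 2² + 7².
  Combine using the Brahmagupta–Fibonacci identity (a² + b²)(c² + d²) = (ac − bd)² + (ad + bc)² = (ac + bd)² + (ad − bc)²:
  29 · 53 = 1537: from (2² + 5²)(2² + 7²), take (2·2 − 5·7, 2·7 + 5·2) = (4 − 35, 14 + 10) = (-31, 24); dropping signs (only squares matter) gives (31, 24); check 31² + 24² = 961 + 576 = 1537 ✓.
  Scale by k = 4: (4·31, 4·24) = (124, 96).
Step 4: Order so x ≤ y and verify: 96² + 124² = 9216 + 15376 = 24592 = n. ✓

n = 24592 = 96² + 124² (one valid representation with x ≤ y).


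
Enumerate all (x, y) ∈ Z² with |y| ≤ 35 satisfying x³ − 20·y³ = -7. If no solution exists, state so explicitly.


The equation is x³ - 20y³ = -7. For fixed y, x³ = 20·y³ − 7, so a solution requires the RHS to be a perfect cube.
Strategy: iterate y from -35 to 35, compute RHS = 20·y³ − 7, and check whether it is a (positive or negative) perfect cube.
Check small values of y:
  y = 0: RHS = -7 is not a perfect cube.
  y = 1: RHS = 13 is not a perfect cube.
  y = -1: RHS = -27 = (-3)³ ⇒ x = -3 works.
  y = 2: RHS = 153 is not a perfect cube.
  y = -2: RHS = -167 is not a perfect cube.
  y = 3: RHS = 533 is not a perfect cube.
  y = -3: RHS = -547 is not a perfect cube.
Continuing the search up to |y| = 35 finds no further solutions beyond those listed.
Collected solutions: (-3, -1).

Solutions (with |y| ≤ 35): (-3, -1).


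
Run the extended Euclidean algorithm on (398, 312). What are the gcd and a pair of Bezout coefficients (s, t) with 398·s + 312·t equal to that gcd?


Euclidean algorithm on (398, 312) — divide until remainder is 0:
  398 = 1 · 312 + 86
  312 = 3 · 86 + 54
  86 = 1 · 54 + 32
  54 = 1 · 32 + 22
  32 = 1 · 22 + 10
  22 = 2 · 10 + 2
  10 = 5 · 2 + 0
gcd(398, 312) = 2.
Track Bezout coefficients alongside the remainders: start with r₀ = 398 = a·1 + b·0 (s = 1, t = 0) and r₁ = 312 = a·0 + b·1 (s = 0, t = 1); each new remainder r_{k+1} = r_{k-1} − q_k·r_k inherits s_{k+1} = s_{k-1} − q_k·s_k, t_{k+1} = t_{k-1} − q_k·t_k, so r_k = a·s_k + b·t_k at every step:
  q = 1: r = 86, s = 1 − 1·0 = 1, t = 0 − 1·1 = -1  (check: 398·1 + 312·(-1) = 86)
  q = 3: r = 54, s = 0 − 3·1 = -3, t = 1 − 3·(-1) = 4  (check: 398·(-3) + 312·4 = 54)
  q = 1: r = 32, s = 1 − 1·(-3) = 4, t = -1 − 1·4 = -5  (check: 398·4 + 312·(-5) = 32)
  q = 1: r = 22, s = -3 − 1·4 = -7, t = 4 − 1·(-5) = 9  (check: 398·(-7) + 312·9 = 22)
  q = 1: r = 10, s = 4 − 1·(-7) = 11, t = -5 − 1·9 = -14  (check: 398·11 + 312·(-14) = 10)
  q = 2: r = 2, s = -7 − 2·11 = -29, t = 9 − 2·(-14) = 37  (check: 398·(-29) + 312·37 = 2)
The row with r = 2 (the gcd) gives the Bezout coefficients s = -29, t = 37.
Result: 398 · (-29) + 312 · (37) = 2.

gcd(398, 312) = 2; s = -29, t = 37 (check: 398·(-29) + 312·37 = 2).


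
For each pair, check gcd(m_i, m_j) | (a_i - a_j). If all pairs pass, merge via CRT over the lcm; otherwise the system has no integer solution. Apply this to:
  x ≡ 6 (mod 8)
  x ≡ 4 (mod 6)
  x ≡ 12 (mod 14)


Moduli 8, 6, 14 are not pairwise coprime, so CRT works modulo lcm(m_i) when all pairwise compatibility conditions hold.
Pairwise compatibility: gcd(m_i, m_j) must divide a_i - a_j for every pair.
Merge one congruence at a time:
  Start: x ≡ 6 (mod 8).
  Combine with x ≡ 4 (mod 6): gcd(8, 6) = 2; 4 - 6 = -2, which IS divisible by 2, so compatible.
    Write x = 6 + 8·t and substitute into x ≡ 4 (mod 6): 8·t ≡ 4 − 6 = -2 (mod 6).
    Divide the congruence (and modulus) by g = 2: 4·t ≡ -1 (mod 3).
    Reduce coefficients mod 3: 1·t ≡ 2 (mod 3).
    So t ≡ 2 (mod 3).
    Then x = 6 + 8·2 = 22, valid modulo lcm(8, 6) = 24: x ≡ 22 (mod 24).
  Combine with x ≡ 12 (mod 14): gcd(24, 14) = 2; 12 - 22 = -10, which IS divisible by 2, so compatible.
    Write x = 22 + 24·t and substitute into x ≡ 12 (mod 14): 24·t ≡ 12 − 22 = -10 (mod 14).
    Divide the congruence (and modulus) by g = 2: 12·t ≡ -5 (mod 7).
    Reduce coefficients mod 7: 5·t ≡ 2 (mod 7).
    The inverse of 5 mod 7 is 3 (since 5·3 = 15 = 2·7 + 1), so t ≡ 3·2 = 6 ≡ 6 (mod 7).
    Then x = 22 + 24·6 = 166, valid modulo lcm(24, 14) = 168: x ≡ 166 (mod 168).
Verify: 166 mod 8 = 6, 166 mod 6 = 4, 166 mod 14 = 12.

x ≡ 166 (mod 168).


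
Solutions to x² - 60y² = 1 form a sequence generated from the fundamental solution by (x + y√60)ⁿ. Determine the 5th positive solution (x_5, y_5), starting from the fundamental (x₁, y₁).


Step 1: Find the fundamental solution (x₁, y₁) of x² - 60y² = 1.
  Expand √60 as a continued fraction. a₀ = ⌊√60⌋ = 7; iterate m_{k+1} = d_k·a_k − m_k, d_{k+1} = (60 − m_{k+1}²)/d_k, a_{k+1} = ⌊(a₀ + m_{k+1})/d_{k+1}⌋ (starting m₀ = 0, d₀ = 1), with convergents p_k = a_k·p_{k-1} + p_{k-2}, q_k = a_k·q_{k-1} + q_{k-2} (p₋₁ = 1, q₋₁ = 0):
  k = 0: a₀ = 7; p₀/q₀ = 7/1; p₀² − 60·q₀² = 49 − 60 = -11.
  k = 1: m = 7, d = 11, a = ⌊(7 + 7)/11⌋ = 1; p/q = (1·7 + 1)/(1·1 + 0) = 8/1; p² − 60·q² = 64 − 60 = 4.
  k = 2: m = 4, d = 4, a = ⌊(7 + 4)/4⌋ = 2; p/q = (2·8 + 7)/(2·1 + 1) = 23/3; p² − 60·q² = 529 − 540 = -11.
  k = 3: m = 4, d = 11, a = ⌊(7 + 4)/11⌋ = 1; p/q = (1·23 + 8)/(1·3 + 1) = 31/4; p² − 60·q² = 961 − 960 = 1.
  The first convergent with p² − 60·q² = 1 gives the fundamental solution (x₁, y₁) = (31, 4).
Step 2: Apply the recurrence (x_{n+1}, y_{n+1}) = (x₁x_n + 60y₁y_n, x₁y_n + y₁x_n) repeatedly.
  From (x_1, y_1) = (31, 4): x_2 = 31·31 + 60·4·4 = 1921; y_2 = 31·4 + 4·31 = 248.
  From (x_2, y_2) = (1921, 248): x_3 = 31·1921 + 60·4·248 = 119071; y_3 = 31·248 + 4·1921 = 15372.
  From (x_3, y_3) = (119071, 15372): x_4 = 31·119071 + 60·4·15372 = 7380481; y_4 = 31·15372 + 4·119071 = 952816.
  From (x_4, y_4) = (7380481, 952816): x_5 = 31·7380481 + 60·4·952816 = 457470751; y_5 = 31·952816 + 4·7380481 = 59059220.
Step 3: Verify x_5² - 60·y_5² = 209279488020504001 - 209279488020504000 = 1 (should be 1). ✓

(x_1, y_1) = (31, 4); (x_5, y_5) = (457470751, 59059220).


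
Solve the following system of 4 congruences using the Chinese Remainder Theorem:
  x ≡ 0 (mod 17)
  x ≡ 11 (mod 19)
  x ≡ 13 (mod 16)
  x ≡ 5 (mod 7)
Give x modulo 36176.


Product of moduli M = 17 · 19 · 16 · 7 = 36176.
Merge one congruence at a time:
  Start: x ≡ 0 (mod 17).
  Combine with x ≡ 11 (mod 19); new modulus lcm = 323.
    Write x = 0 + 17·t and substitute into x ≡ 11 (mod 19): 17·t ≡ 11 − 0 = 11 (mod 19).
    The inverse of 17 mod 19 is 9 (since 17·9 = 153 = 8·19 + 1), so t ≡ 9·11 = 99 ≡ 4 (mod 19).
    Then x = 0 + 17·4 = 68, valid modulo lcm(17, 19) = 323: x ≡ 68 (mod 323).
  Combine with x ≡ 13 (mod 16); new modulus lcm = 5168.
    Write x = 68 + 323·t and substitute into x ≡ 13 (mod 16): 323·t ≡ 13 − 68 = -55 (mod 16).
    Reduce coefficients mod 16: 3·t ≡ 9 (mod 16).
    The inverse of 3 mod 16 is 11 (since 3·11 = 33 = 2·16 + 1), so t ≡ 11·9 = 99 ≡ 3 (mod 16).
    Then x = 68 + 323·3 = 1037, valid modulo lcm(323, 16) = 5168: x ≡ 1037 (mod 5168).
  Combine with x ≡ 5 (mod 7); new modulus lcm = 36176.
    Write x = 1037 + 5168·t and substitute into x ≡ 5 (mod 7): 5168·t ≡ 5 − 1037 = -1032 (mod 7).
    Reduce coefficients mod 7: 2·t ≡ 4 (mod 7).
    The inverse of 2 mod 7 is 4 (since 2·4 = 8 = 1·7 + 1), so t ≡ 4·4 = 16 ≡ 2 (mod 7).
    Then x = 1037 + 5168·2 = 11373, valid modulo lcm(5168, 7) = 36176: x ≡ 11373 (mod 36176).
Verify against each original: 11373 mod 17 = 0, 11373 mod 19 = 11, 11373 mod 16 = 13, 11373 mod 7 = 5.

x ≡ 11373 (mod 36176).


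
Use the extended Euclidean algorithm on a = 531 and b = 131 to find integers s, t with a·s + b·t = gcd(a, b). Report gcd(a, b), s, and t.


Euclidean algorithm on (531, 131) — divide until remainder is 0:
  531 = 4 · 131 + 7
  131 = 18 · 7 + 5
  7 = 1 · 5 + 2
  5 = 2 · 2 + 1
  2 = 2 · 1 + 0
gcd(531, 131) = 1.
Track Bezout coefficients alongside the remainders: start with r₀ = 531 = a·1 + b·0 (s = 1, t = 0) and r₁ = 131 = a·0 + b·1 (s = 0, t = 1); each new remainder r_{k+1} = r_{k-1} − q_k·r_k inherits s_{k+1} = s_{k-1} − q_k·s_k, t_{k+1} = t_{k-1} − q_k·t_k, so r_k = a·s_k + b·t_k at every step:
  q = 4: r = 7, s = 1 − 4·0 = 1, t = 0 − 4·1 = -4  (check: 531·1 + 131·(-4) = 7)
  q = 18: r = 5, s = 0 − 18·1 = -18, t = 1 − 18·(-4) = 73  (check: 531·(-18) + 131·73 = 5)
  q = 1: r = 2, s = 1 − 1·(-18) = 19, t = -4 − 1·73 = -77  (check: 531·19 + 131·(-77) = 2)
  q = 2: r = 1, s = -18 − 2·19 = -56, t = 73 − 2·(-77) = 227  (check: 531·(-56) + 131·227 = 1)
The row with r = 1 (the gcd) gives the Bezout coefficients s = -56, t = 227.
Result: 531 · (-56) + 131 · (227) = 1.

gcd(531, 131) = 1; s = -56, t = 227 (check: 531·(-56) + 131·227 = 1).


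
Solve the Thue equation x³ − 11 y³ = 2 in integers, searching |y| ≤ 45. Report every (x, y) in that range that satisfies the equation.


The equation is x³ - 11y³ = 2. For fixed y, x³ = 11·y³ + 2, so a solution requires the RHS to be a perfect cube.
Strategy: iterate y from -45 to 45, compute RHS = 11·y³ + 2, and check whether it is a (positive or negative) perfect cube.
Check small values of y:
  y = 0: RHS = 2 is not a perfect cube.
  y = 1: RHS = 13 is not a perfect cube.
  y = -1: RHS = -9 is not a perfect cube.
  y = 2: RHS = 90 is not a perfect cube.
  y = -2: RHS = -86 is not a perfect cube.
  y = 3: RHS = 299 is not a perfect cube.
  y = -3: RHS = -295 is not a perfect cube.
Continuing the search up to |y| = 45 finds no solutions either.
No (x, y) in the scanned range satisfies the equation.

No integer solutions with |y| ≤ 45.


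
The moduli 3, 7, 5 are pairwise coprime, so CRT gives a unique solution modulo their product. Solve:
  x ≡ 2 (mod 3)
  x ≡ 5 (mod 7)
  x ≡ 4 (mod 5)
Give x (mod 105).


Moduli 3, 7, 5 are pairwise coprime; by CRT there is a unique solution modulo M = 3 · 7 · 5 = 105.
Solve pairwise, accumulating the modulus:
  Start with x ≡ 2 (mod 3).
  Combine with x ≡ 5 (mod 7): since gcd(3, 7) = 1, we get a unique residue mod 21.
    Write x = 2 + 3·t and substitute into x ≡ 5 (mod 7): 3·t ≡ 5 − 2 = 3 (mod 7).
    The inverse of 3 mod 7 is 5 (since 3·5 = 15 = 2·7 + 1), so t ≡ 5·3 = 15 ≡ 1 (mod 7).
    Then x = 2 + 3·1 = 5, valid modulo lcm(3, 7) = 21: x ≡ 5 (mod 21).
  Combine with x ≡ 4 (mod 5): since gcd(21, 5) = 1, we get a unique residue mod 105.
    Write x = 5 + 21·t and substitute into x ≡ 4 (mod 5): 21·t ≡ 4 − 5 = -1 (mod 5).
    Reduce coefficients mod 5: 1·t ≡ 4 (mod 5).
    So t ≡ 4 (mod 5).
    Then x = 5 + 21·4 = 89, valid modulo lcm(21, 5) = 105: x ≡ 89 (mod 105).
Verify: 89 mod 3 = 2 ✓, 89 mod 7 = 5 ✓, 89 mod 5 = 4 ✓.

x ≡ 89 (mod 105).


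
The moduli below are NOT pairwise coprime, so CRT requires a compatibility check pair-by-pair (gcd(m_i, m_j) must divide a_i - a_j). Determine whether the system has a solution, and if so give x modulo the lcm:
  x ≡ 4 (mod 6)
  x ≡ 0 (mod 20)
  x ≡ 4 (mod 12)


Moduli 6, 20, 12 are not pairwise coprime, so CRT works modulo lcm(m_i) when all pairwise compatibility conditions hold.
Pairwise compatibility: gcd(m_i, m_j) must divide a_i - a_j for every pair.
Merge one congruence at a time:
  Start: x ≡ 4 (mod 6).
  Combine with x ≡ 0 (mod 20): gcd(6, 20) = 2; 0 - 4 = -4, which IS divisible by 2, so compatible.
    Write x = 4 + 6·t and substitute into x ≡ 0 (mod 20): 6·t ≡ 0 − 4 = -4 (mod 20).
    Divide the congruence (and modulus) by g = 2: 3·t ≡ -2 (mod 10).
    Reduce coefficients mod 10: 3·t ≡ 8 (mod 10).
    The inverse of 3 mod 10 is 7 (since 3·7 = 21 = 2·10 + 1), so t ≡ 7·8 = 56 ≡ 6 (mod 10).
    Then x = 4 + 6·6 = 40, valid modulo lcm(6, 20) = 60: x ≡ 40 (mod 60).
  Combine with x ≡ 4 (mod 12): gcd(60, 12) = 12; 4 - 40 = -36, which IS divisible by 12, so compatible.
    Write x = 40 + 60·t and substitute into x ≡ 4 (mod 12): 60·t ≡ 4 − 40 = -36 (mod 12).
    Divide the congruence (and modulus) by g = 12: 5·t ≡ -3 (mod 1).
    Modulo 1 every t works; take t = 0.
    Then x = 40 + 60·0 = 40, valid modulo lcm(60, 12) = 60: x ≡ 40 (mod 60).
Verify: 40 mod 6 = 4, 40 mod 20 = 0, 40 mod 12 = 4.

x ≡ 40 (mod 60).


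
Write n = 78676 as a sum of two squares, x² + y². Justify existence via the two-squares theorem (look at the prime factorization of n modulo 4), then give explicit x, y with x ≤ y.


Step 1: Factor n = 78676 = 2^2 · 13 · 17 · 89.
Step 2: Check the mod-4 condition on each prime factor: 2 = 2 (special); 13 ≡ 1 (mod 4), exponent 1; 17 ≡ 1 (mod 4), exponent 1; 89 ≡ 1 (mod 4), exponent 1.
All primes ≡ 3 (mod 4) appear to even exponent (or don't appear), so by the two-squares theorem n IS expressible as a sum of two squares.
Step 3: Build a representation. Group n = k² · m with k = 2 and m = 13 · 17 · 89 = 19669 (a product of primes ≡ 1 (mod 4)); a representation of m scales to one of n via (k·x)² + (k·y)² = k²(x² + y²). Each prime p ≡ 1 (mod 4) is itself a sum of two squares; find a² by testing p − a² for a perfect square:
  13: 13 − 1² = 12, 13 − 2² = 9 = 3² ⇒ 13 = 2² + 3².
  17: 17 − 1² = 16 = 4² ⇒ 17 = 1² + 4².
  89: 89 − 1² = 88, 89 − 2² = 85, 89 − 3² = 80, 89 − 4² = 73, 89 − 5² = 64 = 8² ⇒ 89 = 5² + 8².
  Combine using the Brahmagupta–Fibonacci identity (a² + b²)(c² + d²) = (ac − bd)² + (ad + bc)² = (ac + bd)² + (ad − bc)²:
  13 · 17 = 221: from (2² + 3²)(1² + 4²), take (2·1 − 3·4, 2·4 + 3·1) = (2 − 12, 8 + 3) = (-10, 11); dropping signs (only squares matter) gives (10, 11); check 10² + 11² = 100 + 121 = 221 ✓.
  221 · 89 = 19669: from (10² + 11²)(5² + 8²), take (10·5 − 11·8, 10·8 + 11·5) = (50 − 88, 80 + 55) = (-38, 135); dropping signs (only squares matter) gives (38, 135); check 38² + 135² = 1444 + 18225 = 19669 ✓.
  Scale by k = 2: (2·38, 2·135) = (76, 270).
Step 4: Order so x ≤ y and verify: 76² + 270² = 5776 + 72900 = 78676 = n. ✓

n = 78676 = 76² + 270² (one valid representation with x ≤ y).


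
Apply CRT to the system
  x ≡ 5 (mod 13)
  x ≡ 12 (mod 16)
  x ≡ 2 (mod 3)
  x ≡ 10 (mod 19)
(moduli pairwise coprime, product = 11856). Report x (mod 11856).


Product of moduli M = 13 · 16 · 3 · 19 = 11856.
Merge one congruence at a time:
  Start: x ≡ 5 (mod 13).
  Combine with x ≡ 12 (mod 16); new modulus lcm = 208.
    Write x = 5 + 13·t and substitute into x ≡ 12 (mod 16): 13·t ≡ 12 − 5 = 7 (mod 16).
    The inverse of 13 mod 16 is 5 (since 13·5 = 65 = 4·16 + 1), so t ≡ 5·7 = 35 ≡ 3 (mod 16).
    Then x = 5 + 13·3 = 44, valid modulo lcm(13, 16) = 208: x ≡ 44 (mod 208).
  Combine with x ≡ 2 (mod 3); new modulus lcm = 624.
    Write x = 44 + 208·t and substitute into x ≡ 2 (mod 3): 208·t ≡ 2 − 44 = -42 (mod 3).
    Reduce coefficients mod 3: 1·t ≡ 0 (mod 3).
    So t ≡ 0 (mod 3).
    Then x = 44 + 208·0 = 44, valid modulo lcm(208, 3) = 624: x ≡ 44 (mod 624).
  Combine with x ≡ 10 (mod 19); new modulus lcm = 11856.
    Write x = 44 + 624·t and substitute into x ≡ 10 (mod 19): 624·t ≡ 10 − 44 = -34 (mod 19).
    Reduce coefficients mod 19: 16·t ≡ 4 (mod 19).
    The inverse of 16 mod 19 is 6 (since 16·6 = 96 = 5·19 + 1), so t ≡ 6·4 = 24 ≡ 5 (mod 19).
    Then x = 44 + 624·5 = 3164, valid modulo lcm(624, 19) = 11856: x ≡ 3164 (mod 11856).
Verify against each original: 3164 mod 13 = 5, 3164 mod 16 = 12, 3164 mod 3 = 2, 3164 mod 19 = 10.

x ≡ 3164 (mod 11856).
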